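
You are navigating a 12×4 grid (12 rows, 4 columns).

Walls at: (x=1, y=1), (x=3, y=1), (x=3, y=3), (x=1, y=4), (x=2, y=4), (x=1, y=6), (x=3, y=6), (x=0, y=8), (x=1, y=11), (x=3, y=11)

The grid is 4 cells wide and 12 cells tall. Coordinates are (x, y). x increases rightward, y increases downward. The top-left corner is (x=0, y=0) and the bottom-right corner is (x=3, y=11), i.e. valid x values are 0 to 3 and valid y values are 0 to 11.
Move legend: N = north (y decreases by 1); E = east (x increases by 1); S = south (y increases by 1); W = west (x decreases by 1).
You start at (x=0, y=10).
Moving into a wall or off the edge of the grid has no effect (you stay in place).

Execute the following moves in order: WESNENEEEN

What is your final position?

Answer: Final position: (x=3, y=7)

Derivation:
Start: (x=0, y=10)
  W (west): blocked, stay at (x=0, y=10)
  E (east): (x=0, y=10) -> (x=1, y=10)
  S (south): blocked, stay at (x=1, y=10)
  N (north): (x=1, y=10) -> (x=1, y=9)
  E (east): (x=1, y=9) -> (x=2, y=9)
  N (north): (x=2, y=9) -> (x=2, y=8)
  E (east): (x=2, y=8) -> (x=3, y=8)
  E (east): blocked, stay at (x=3, y=8)
  E (east): blocked, stay at (x=3, y=8)
  N (north): (x=3, y=8) -> (x=3, y=7)
Final: (x=3, y=7)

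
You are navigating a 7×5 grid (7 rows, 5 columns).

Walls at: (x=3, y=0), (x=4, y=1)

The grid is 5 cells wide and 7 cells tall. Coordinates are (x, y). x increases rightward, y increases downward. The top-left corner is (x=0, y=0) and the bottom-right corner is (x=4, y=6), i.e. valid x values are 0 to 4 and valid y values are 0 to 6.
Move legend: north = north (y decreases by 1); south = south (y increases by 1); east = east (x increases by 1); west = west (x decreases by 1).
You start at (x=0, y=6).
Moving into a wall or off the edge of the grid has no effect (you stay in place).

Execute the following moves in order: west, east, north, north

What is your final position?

Answer: Final position: (x=1, y=4)

Derivation:
Start: (x=0, y=6)
  west (west): blocked, stay at (x=0, y=6)
  east (east): (x=0, y=6) -> (x=1, y=6)
  north (north): (x=1, y=6) -> (x=1, y=5)
  north (north): (x=1, y=5) -> (x=1, y=4)
Final: (x=1, y=4)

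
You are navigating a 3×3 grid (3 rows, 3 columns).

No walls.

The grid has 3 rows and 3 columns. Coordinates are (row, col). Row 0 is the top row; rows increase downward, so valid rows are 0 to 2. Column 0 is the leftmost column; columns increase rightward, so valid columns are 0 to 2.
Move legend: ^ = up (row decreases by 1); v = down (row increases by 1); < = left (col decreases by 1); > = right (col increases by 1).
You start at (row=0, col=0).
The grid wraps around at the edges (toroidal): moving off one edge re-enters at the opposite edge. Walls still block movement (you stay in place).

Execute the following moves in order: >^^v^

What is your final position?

Start: (row=0, col=0)
  > (right): (row=0, col=0) -> (row=0, col=1)
  ^ (up): (row=0, col=1) -> (row=2, col=1)
  ^ (up): (row=2, col=1) -> (row=1, col=1)
  v (down): (row=1, col=1) -> (row=2, col=1)
  ^ (up): (row=2, col=1) -> (row=1, col=1)
Final: (row=1, col=1)

Answer: Final position: (row=1, col=1)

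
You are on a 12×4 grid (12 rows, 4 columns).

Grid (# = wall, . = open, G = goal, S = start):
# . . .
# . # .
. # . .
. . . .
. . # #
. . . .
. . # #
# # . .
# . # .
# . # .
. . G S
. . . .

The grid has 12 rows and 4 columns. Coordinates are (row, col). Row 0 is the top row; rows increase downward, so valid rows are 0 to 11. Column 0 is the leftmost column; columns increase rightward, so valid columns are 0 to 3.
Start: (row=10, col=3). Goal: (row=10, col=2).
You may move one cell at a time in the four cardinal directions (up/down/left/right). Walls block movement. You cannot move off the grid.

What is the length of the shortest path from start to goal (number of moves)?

BFS from (row=10, col=3) until reaching (row=10, col=2):
  Distance 0: (row=10, col=3)
  Distance 1: (row=9, col=3), (row=10, col=2), (row=11, col=3)  <- goal reached here
One shortest path (1 moves): (row=10, col=3) -> (row=10, col=2)

Answer: Shortest path length: 1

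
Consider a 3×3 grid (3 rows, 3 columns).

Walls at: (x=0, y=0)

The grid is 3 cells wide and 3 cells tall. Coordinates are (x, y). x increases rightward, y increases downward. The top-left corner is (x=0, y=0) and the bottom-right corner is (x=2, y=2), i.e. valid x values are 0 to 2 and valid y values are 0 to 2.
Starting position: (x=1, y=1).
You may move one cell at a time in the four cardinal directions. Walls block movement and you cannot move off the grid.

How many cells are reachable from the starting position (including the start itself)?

Answer: Reachable cells: 8

Derivation:
BFS flood-fill from (x=1, y=1):
  Distance 0: (x=1, y=1)
  Distance 1: (x=1, y=0), (x=0, y=1), (x=2, y=1), (x=1, y=2)
  Distance 2: (x=2, y=0), (x=0, y=2), (x=2, y=2)
Total reachable: 8 (grid has 8 open cells total)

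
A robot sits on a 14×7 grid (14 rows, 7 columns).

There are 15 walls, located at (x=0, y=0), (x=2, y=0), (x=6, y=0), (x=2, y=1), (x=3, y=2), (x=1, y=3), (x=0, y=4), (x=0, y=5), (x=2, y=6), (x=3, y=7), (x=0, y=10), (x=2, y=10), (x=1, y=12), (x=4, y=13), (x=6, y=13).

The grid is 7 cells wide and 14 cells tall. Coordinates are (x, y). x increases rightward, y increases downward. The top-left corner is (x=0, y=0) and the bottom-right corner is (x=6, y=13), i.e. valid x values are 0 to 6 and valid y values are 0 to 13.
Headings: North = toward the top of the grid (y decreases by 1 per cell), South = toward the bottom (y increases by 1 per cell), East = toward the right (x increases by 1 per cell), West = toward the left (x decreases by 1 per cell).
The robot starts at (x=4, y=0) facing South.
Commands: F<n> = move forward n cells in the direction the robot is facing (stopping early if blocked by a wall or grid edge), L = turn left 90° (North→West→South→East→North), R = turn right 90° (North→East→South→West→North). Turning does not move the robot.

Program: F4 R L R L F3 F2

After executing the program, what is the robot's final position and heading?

Answer: Final position: (x=4, y=9), facing South

Derivation:
Start: (x=4, y=0), facing South
  F4: move forward 4, now at (x=4, y=4)
  R: turn right, now facing West
  L: turn left, now facing South
  R: turn right, now facing West
  L: turn left, now facing South
  F3: move forward 3, now at (x=4, y=7)
  F2: move forward 2, now at (x=4, y=9)
Final: (x=4, y=9), facing South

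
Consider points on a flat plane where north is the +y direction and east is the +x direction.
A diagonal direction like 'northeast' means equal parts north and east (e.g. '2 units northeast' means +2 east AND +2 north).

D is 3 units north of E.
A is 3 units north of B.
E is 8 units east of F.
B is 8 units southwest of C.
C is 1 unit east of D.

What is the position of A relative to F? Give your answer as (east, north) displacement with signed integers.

Place F at the origin (east=0, north=0).
  E is 8 units east of F: delta (east=+8, north=+0); E at (east=8, north=0).
  D is 3 units north of E: delta (east=+0, north=+3); D at (east=8, north=3).
  C is 1 unit east of D: delta (east=+1, north=+0); C at (east=9, north=3).
  B is 8 units southwest of C: delta (east=-8, north=-8); B at (east=1, north=-5).
  A is 3 units north of B: delta (east=+0, north=+3); A at (east=1, north=-2).
Therefore A relative to F: (east=1, north=-2).

Answer: A is at (east=1, north=-2) relative to F.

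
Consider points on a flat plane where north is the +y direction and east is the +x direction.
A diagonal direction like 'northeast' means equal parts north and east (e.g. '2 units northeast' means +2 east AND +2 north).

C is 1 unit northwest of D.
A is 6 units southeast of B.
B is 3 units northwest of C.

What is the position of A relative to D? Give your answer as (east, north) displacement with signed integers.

Answer: A is at (east=2, north=-2) relative to D.

Derivation:
Place D at the origin (east=0, north=0).
  C is 1 unit northwest of D: delta (east=-1, north=+1); C at (east=-1, north=1).
  B is 3 units northwest of C: delta (east=-3, north=+3); B at (east=-4, north=4).
  A is 6 units southeast of B: delta (east=+6, north=-6); A at (east=2, north=-2).
Therefore A relative to D: (east=2, north=-2).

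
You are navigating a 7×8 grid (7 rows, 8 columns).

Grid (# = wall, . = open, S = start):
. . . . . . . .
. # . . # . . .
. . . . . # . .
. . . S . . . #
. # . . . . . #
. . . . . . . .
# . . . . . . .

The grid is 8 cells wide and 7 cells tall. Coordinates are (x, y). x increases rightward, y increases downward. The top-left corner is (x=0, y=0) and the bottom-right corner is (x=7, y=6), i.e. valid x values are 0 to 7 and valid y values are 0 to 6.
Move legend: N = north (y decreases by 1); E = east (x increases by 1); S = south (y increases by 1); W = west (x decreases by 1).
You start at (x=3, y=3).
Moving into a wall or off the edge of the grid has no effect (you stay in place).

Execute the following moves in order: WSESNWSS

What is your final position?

Answer: Final position: (x=2, y=6)

Derivation:
Start: (x=3, y=3)
  W (west): (x=3, y=3) -> (x=2, y=3)
  S (south): (x=2, y=3) -> (x=2, y=4)
  E (east): (x=2, y=4) -> (x=3, y=4)
  S (south): (x=3, y=4) -> (x=3, y=5)
  N (north): (x=3, y=5) -> (x=3, y=4)
  W (west): (x=3, y=4) -> (x=2, y=4)
  S (south): (x=2, y=4) -> (x=2, y=5)
  S (south): (x=2, y=5) -> (x=2, y=6)
Final: (x=2, y=6)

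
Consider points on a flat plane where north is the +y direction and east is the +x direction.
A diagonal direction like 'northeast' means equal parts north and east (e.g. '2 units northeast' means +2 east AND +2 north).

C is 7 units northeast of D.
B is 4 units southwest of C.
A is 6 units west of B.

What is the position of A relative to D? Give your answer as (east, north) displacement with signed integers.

Answer: A is at (east=-3, north=3) relative to D.

Derivation:
Place D at the origin (east=0, north=0).
  C is 7 units northeast of D: delta (east=+7, north=+7); C at (east=7, north=7).
  B is 4 units southwest of C: delta (east=-4, north=-4); B at (east=3, north=3).
  A is 6 units west of B: delta (east=-6, north=+0); A at (east=-3, north=3).
Therefore A relative to D: (east=-3, north=3).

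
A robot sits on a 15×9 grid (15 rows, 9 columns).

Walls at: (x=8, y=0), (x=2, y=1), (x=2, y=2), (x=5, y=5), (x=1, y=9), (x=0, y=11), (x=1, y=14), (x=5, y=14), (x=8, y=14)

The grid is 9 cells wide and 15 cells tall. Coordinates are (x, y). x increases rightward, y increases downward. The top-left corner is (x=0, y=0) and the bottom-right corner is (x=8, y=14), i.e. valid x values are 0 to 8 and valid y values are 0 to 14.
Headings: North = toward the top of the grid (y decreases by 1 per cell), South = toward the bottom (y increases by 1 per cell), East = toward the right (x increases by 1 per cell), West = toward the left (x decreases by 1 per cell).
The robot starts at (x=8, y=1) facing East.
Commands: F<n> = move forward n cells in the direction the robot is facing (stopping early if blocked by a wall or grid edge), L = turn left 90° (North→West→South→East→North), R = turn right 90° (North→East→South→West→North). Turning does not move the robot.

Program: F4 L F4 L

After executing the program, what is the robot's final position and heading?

Answer: Final position: (x=8, y=1), facing West

Derivation:
Start: (x=8, y=1), facing East
  F4: move forward 0/4 (blocked), now at (x=8, y=1)
  L: turn left, now facing North
  F4: move forward 0/4 (blocked), now at (x=8, y=1)
  L: turn left, now facing West
Final: (x=8, y=1), facing West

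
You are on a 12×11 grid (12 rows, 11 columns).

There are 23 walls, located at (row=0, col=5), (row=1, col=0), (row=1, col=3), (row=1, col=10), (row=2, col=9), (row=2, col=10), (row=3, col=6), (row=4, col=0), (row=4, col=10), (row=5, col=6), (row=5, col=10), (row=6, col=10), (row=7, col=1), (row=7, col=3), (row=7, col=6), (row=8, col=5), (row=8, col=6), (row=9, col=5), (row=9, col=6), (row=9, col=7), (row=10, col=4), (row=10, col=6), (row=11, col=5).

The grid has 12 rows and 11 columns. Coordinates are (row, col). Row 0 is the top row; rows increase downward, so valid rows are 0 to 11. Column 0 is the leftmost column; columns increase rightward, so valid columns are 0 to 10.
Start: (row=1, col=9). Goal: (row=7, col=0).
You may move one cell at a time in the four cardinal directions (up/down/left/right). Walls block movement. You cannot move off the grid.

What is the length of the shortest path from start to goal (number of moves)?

BFS from (row=1, col=9) until reaching (row=7, col=0):
  Distance 0: (row=1, col=9)
  Distance 1: (row=0, col=9), (row=1, col=8)
  Distance 2: (row=0, col=8), (row=0, col=10), (row=1, col=7), (row=2, col=8)
  Distance 3: (row=0, col=7), (row=1, col=6), (row=2, col=7), (row=3, col=8)
  Distance 4: (row=0, col=6), (row=1, col=5), (row=2, col=6), (row=3, col=7), (row=3, col=9), (row=4, col=8)
  Distance 5: (row=1, col=4), (row=2, col=5), (row=3, col=10), (row=4, col=7), (row=4, col=9), (row=5, col=8)
  Distance 6: (row=0, col=4), (row=2, col=4), (row=3, col=5), (row=4, col=6), (row=5, col=7), (row=5, col=9), (row=6, col=8)
  Distance 7: (row=0, col=3), (row=2, col=3), (row=3, col=4), (row=4, col=5), (row=6, col=7), (row=6, col=9), (row=7, col=8)
  Distance 8: (row=0, col=2), (row=2, col=2), (row=3, col=3), (row=4, col=4), (row=5, col=5), (row=6, col=6), (row=7, col=7), (row=7, col=9), (row=8, col=8)
  Distance 9: (row=0, col=1), (row=1, col=2), (row=2, col=1), (row=3, col=2), (row=4, col=3), (row=5, col=4), (row=6, col=5), (row=7, col=10), (row=8, col=7), (row=8, col=9), (row=9, col=8)
  Distance 10: (row=0, col=0), (row=1, col=1), (row=2, col=0), (row=3, col=1), (row=4, col=2), (row=5, col=3), (row=6, col=4), (row=7, col=5), (row=8, col=10), (row=9, col=9), (row=10, col=8)
  Distance 11: (row=3, col=0), (row=4, col=1), (row=5, col=2), (row=6, col=3), (row=7, col=4), (row=9, col=10), (row=10, col=7), (row=10, col=9), (row=11, col=8)
  Distance 12: (row=5, col=1), (row=6, col=2), (row=8, col=4), (row=10, col=10), (row=11, col=7), (row=11, col=9)
  Distance 13: (row=5, col=0), (row=6, col=1), (row=7, col=2), (row=8, col=3), (row=9, col=4), (row=11, col=6), (row=11, col=10)
  Distance 14: (row=6, col=0), (row=8, col=2), (row=9, col=3)
  Distance 15: (row=7, col=0), (row=8, col=1), (row=9, col=2), (row=10, col=3)  <- goal reached here
One shortest path (15 moves): (row=1, col=9) -> (row=1, col=8) -> (row=1, col=7) -> (row=1, col=6) -> (row=1, col=5) -> (row=1, col=4) -> (row=2, col=4) -> (row=2, col=3) -> (row=2, col=2) -> (row=2, col=1) -> (row=3, col=1) -> (row=4, col=1) -> (row=5, col=1) -> (row=5, col=0) -> (row=6, col=0) -> (row=7, col=0)

Answer: Shortest path length: 15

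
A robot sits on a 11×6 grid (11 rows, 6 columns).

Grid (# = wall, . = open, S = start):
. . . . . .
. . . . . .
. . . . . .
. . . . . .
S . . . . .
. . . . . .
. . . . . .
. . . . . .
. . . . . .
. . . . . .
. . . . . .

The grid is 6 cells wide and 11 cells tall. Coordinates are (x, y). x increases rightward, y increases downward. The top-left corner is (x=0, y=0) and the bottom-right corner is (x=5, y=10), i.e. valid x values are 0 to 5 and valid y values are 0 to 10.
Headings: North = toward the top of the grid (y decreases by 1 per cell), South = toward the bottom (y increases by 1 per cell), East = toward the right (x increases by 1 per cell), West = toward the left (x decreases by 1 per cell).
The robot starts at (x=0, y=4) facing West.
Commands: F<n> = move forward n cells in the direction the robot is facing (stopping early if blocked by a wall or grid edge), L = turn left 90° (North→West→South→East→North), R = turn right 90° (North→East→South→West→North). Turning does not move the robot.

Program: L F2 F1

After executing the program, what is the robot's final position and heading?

Answer: Final position: (x=0, y=7), facing South

Derivation:
Start: (x=0, y=4), facing West
  L: turn left, now facing South
  F2: move forward 2, now at (x=0, y=6)
  F1: move forward 1, now at (x=0, y=7)
Final: (x=0, y=7), facing South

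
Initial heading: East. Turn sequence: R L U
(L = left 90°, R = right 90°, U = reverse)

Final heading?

Answer: Final heading: West

Derivation:
Start: East
  R (right (90° clockwise)) -> South
  L (left (90° counter-clockwise)) -> East
  U (U-turn (180°)) -> West
Final: West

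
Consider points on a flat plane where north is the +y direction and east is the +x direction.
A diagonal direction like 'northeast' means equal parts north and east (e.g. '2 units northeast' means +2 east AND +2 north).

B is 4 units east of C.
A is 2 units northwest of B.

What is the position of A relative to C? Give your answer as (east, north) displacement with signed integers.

Place C at the origin (east=0, north=0).
  B is 4 units east of C: delta (east=+4, north=+0); B at (east=4, north=0).
  A is 2 units northwest of B: delta (east=-2, north=+2); A at (east=2, north=2).
Therefore A relative to C: (east=2, north=2).

Answer: A is at (east=2, north=2) relative to C.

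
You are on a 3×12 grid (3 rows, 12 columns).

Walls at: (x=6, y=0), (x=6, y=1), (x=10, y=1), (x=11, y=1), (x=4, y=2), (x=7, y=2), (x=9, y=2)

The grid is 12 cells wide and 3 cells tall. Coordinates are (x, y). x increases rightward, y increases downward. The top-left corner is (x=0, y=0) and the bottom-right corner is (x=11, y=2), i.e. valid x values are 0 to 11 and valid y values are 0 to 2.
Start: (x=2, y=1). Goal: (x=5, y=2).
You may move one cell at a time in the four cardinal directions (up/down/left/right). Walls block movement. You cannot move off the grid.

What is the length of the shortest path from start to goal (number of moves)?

Answer: Shortest path length: 4

Derivation:
BFS from (x=2, y=1) until reaching (x=5, y=2):
  Distance 0: (x=2, y=1)
  Distance 1: (x=2, y=0), (x=1, y=1), (x=3, y=1), (x=2, y=2)
  Distance 2: (x=1, y=0), (x=3, y=0), (x=0, y=1), (x=4, y=1), (x=1, y=2), (x=3, y=2)
  Distance 3: (x=0, y=0), (x=4, y=0), (x=5, y=1), (x=0, y=2)
  Distance 4: (x=5, y=0), (x=5, y=2)  <- goal reached here
One shortest path (4 moves): (x=2, y=1) -> (x=3, y=1) -> (x=4, y=1) -> (x=5, y=1) -> (x=5, y=2)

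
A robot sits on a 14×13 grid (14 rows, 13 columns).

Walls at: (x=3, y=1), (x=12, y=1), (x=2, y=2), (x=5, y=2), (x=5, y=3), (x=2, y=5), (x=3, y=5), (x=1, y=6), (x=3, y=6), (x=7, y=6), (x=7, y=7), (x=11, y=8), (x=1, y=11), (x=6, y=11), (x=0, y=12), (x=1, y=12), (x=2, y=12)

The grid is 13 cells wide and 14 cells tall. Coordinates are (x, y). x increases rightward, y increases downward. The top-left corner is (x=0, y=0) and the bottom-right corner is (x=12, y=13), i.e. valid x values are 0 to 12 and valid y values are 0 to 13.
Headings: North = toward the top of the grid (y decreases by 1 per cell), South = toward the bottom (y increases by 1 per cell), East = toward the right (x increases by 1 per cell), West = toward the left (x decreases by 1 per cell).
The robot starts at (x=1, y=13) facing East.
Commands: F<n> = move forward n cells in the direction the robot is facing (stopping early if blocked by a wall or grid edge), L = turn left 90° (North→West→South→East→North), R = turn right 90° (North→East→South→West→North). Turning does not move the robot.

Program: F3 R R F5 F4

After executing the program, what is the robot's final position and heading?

Answer: Final position: (x=0, y=13), facing West

Derivation:
Start: (x=1, y=13), facing East
  F3: move forward 3, now at (x=4, y=13)
  R: turn right, now facing South
  R: turn right, now facing West
  F5: move forward 4/5 (blocked), now at (x=0, y=13)
  F4: move forward 0/4 (blocked), now at (x=0, y=13)
Final: (x=0, y=13), facing West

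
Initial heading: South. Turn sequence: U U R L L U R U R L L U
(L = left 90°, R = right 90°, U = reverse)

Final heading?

Start: South
  U (U-turn (180°)) -> North
  U (U-turn (180°)) -> South
  R (right (90° clockwise)) -> West
  L (left (90° counter-clockwise)) -> South
  L (left (90° counter-clockwise)) -> East
  U (U-turn (180°)) -> West
  R (right (90° clockwise)) -> North
  U (U-turn (180°)) -> South
  R (right (90° clockwise)) -> West
  L (left (90° counter-clockwise)) -> South
  L (left (90° counter-clockwise)) -> East
  U (U-turn (180°)) -> West
Final: West

Answer: Final heading: West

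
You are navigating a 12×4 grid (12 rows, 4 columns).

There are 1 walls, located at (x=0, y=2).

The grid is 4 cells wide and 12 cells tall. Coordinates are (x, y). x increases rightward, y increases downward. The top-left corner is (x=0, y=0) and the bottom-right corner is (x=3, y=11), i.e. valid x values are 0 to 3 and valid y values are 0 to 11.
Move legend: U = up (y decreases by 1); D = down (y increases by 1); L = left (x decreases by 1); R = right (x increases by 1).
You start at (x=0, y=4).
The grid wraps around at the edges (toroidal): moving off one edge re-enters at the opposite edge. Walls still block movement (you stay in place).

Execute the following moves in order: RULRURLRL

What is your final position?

Answer: Final position: (x=1, y=2)

Derivation:
Start: (x=0, y=4)
  R (right): (x=0, y=4) -> (x=1, y=4)
  U (up): (x=1, y=4) -> (x=1, y=3)
  L (left): (x=1, y=3) -> (x=0, y=3)
  R (right): (x=0, y=3) -> (x=1, y=3)
  U (up): (x=1, y=3) -> (x=1, y=2)
  R (right): (x=1, y=2) -> (x=2, y=2)
  L (left): (x=2, y=2) -> (x=1, y=2)
  R (right): (x=1, y=2) -> (x=2, y=2)
  L (left): (x=2, y=2) -> (x=1, y=2)
Final: (x=1, y=2)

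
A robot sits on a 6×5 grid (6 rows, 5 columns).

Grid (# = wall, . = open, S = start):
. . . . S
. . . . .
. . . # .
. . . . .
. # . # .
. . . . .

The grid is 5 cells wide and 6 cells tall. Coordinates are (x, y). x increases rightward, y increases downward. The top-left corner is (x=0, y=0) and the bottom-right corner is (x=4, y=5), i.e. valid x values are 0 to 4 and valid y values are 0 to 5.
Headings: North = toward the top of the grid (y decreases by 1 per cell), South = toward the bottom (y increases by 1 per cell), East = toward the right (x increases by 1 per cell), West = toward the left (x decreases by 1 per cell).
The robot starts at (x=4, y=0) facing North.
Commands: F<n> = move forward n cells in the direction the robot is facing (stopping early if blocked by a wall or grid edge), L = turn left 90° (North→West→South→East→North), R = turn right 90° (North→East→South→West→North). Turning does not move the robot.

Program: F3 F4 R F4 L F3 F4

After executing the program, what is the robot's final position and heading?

Start: (x=4, y=0), facing North
  F3: move forward 0/3 (blocked), now at (x=4, y=0)
  F4: move forward 0/4 (blocked), now at (x=4, y=0)
  R: turn right, now facing East
  F4: move forward 0/4 (blocked), now at (x=4, y=0)
  L: turn left, now facing North
  F3: move forward 0/3 (blocked), now at (x=4, y=0)
  F4: move forward 0/4 (blocked), now at (x=4, y=0)
Final: (x=4, y=0), facing North

Answer: Final position: (x=4, y=0), facing North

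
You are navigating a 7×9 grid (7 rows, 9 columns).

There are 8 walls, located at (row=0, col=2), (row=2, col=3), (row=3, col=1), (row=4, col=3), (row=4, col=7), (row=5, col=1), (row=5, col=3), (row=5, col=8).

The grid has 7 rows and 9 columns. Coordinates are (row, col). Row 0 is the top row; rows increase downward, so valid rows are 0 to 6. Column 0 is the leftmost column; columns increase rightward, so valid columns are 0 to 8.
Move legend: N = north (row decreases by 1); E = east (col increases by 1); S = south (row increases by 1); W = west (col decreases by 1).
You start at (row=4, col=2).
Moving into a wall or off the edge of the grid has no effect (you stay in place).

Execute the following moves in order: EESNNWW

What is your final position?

Answer: Final position: (row=3, col=2)

Derivation:
Start: (row=4, col=2)
  E (east): blocked, stay at (row=4, col=2)
  E (east): blocked, stay at (row=4, col=2)
  S (south): (row=4, col=2) -> (row=5, col=2)
  N (north): (row=5, col=2) -> (row=4, col=2)
  N (north): (row=4, col=2) -> (row=3, col=2)
  W (west): blocked, stay at (row=3, col=2)
  W (west): blocked, stay at (row=3, col=2)
Final: (row=3, col=2)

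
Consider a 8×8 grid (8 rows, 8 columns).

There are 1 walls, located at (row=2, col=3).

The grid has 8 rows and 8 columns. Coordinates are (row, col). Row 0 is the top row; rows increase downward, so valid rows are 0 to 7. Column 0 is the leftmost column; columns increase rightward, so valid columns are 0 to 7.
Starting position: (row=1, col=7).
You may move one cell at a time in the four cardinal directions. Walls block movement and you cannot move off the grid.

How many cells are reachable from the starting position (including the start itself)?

Answer: Reachable cells: 63

Derivation:
BFS flood-fill from (row=1, col=7):
  Distance 0: (row=1, col=7)
  Distance 1: (row=0, col=7), (row=1, col=6), (row=2, col=7)
  Distance 2: (row=0, col=6), (row=1, col=5), (row=2, col=6), (row=3, col=7)
  Distance 3: (row=0, col=5), (row=1, col=4), (row=2, col=5), (row=3, col=6), (row=4, col=7)
  Distance 4: (row=0, col=4), (row=1, col=3), (row=2, col=4), (row=3, col=5), (row=4, col=6), (row=5, col=7)
  Distance 5: (row=0, col=3), (row=1, col=2), (row=3, col=4), (row=4, col=5), (row=5, col=6), (row=6, col=7)
  Distance 6: (row=0, col=2), (row=1, col=1), (row=2, col=2), (row=3, col=3), (row=4, col=4), (row=5, col=5), (row=6, col=6), (row=7, col=7)
  Distance 7: (row=0, col=1), (row=1, col=0), (row=2, col=1), (row=3, col=2), (row=4, col=3), (row=5, col=4), (row=6, col=5), (row=7, col=6)
  Distance 8: (row=0, col=0), (row=2, col=0), (row=3, col=1), (row=4, col=2), (row=5, col=3), (row=6, col=4), (row=7, col=5)
  Distance 9: (row=3, col=0), (row=4, col=1), (row=5, col=2), (row=6, col=3), (row=7, col=4)
  Distance 10: (row=4, col=0), (row=5, col=1), (row=6, col=2), (row=7, col=3)
  Distance 11: (row=5, col=0), (row=6, col=1), (row=7, col=2)
  Distance 12: (row=6, col=0), (row=7, col=1)
  Distance 13: (row=7, col=0)
Total reachable: 63 (grid has 63 open cells total)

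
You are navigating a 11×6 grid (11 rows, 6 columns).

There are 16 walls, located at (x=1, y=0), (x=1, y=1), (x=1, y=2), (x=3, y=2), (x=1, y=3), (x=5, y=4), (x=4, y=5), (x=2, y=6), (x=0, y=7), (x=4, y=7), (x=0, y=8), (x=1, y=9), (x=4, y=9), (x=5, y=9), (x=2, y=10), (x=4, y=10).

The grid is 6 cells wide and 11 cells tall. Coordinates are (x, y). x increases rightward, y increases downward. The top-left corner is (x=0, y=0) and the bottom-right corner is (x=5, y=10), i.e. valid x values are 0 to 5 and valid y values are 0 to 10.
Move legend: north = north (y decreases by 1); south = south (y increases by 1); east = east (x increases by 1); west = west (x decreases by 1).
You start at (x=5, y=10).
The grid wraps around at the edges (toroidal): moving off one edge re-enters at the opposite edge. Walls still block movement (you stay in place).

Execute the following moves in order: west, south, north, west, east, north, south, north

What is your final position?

Answer: Final position: (x=0, y=9)

Derivation:
Start: (x=5, y=10)
  west (west): blocked, stay at (x=5, y=10)
  south (south): (x=5, y=10) -> (x=5, y=0)
  north (north): (x=5, y=0) -> (x=5, y=10)
  west (west): blocked, stay at (x=5, y=10)
  east (east): (x=5, y=10) -> (x=0, y=10)
  north (north): (x=0, y=10) -> (x=0, y=9)
  south (south): (x=0, y=9) -> (x=0, y=10)
  north (north): (x=0, y=10) -> (x=0, y=9)
Final: (x=0, y=9)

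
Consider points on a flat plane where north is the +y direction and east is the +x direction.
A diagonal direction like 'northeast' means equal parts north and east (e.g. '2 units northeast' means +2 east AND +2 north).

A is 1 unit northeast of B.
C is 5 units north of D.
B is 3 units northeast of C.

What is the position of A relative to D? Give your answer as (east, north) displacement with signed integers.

Answer: A is at (east=4, north=9) relative to D.

Derivation:
Place D at the origin (east=0, north=0).
  C is 5 units north of D: delta (east=+0, north=+5); C at (east=0, north=5).
  B is 3 units northeast of C: delta (east=+3, north=+3); B at (east=3, north=8).
  A is 1 unit northeast of B: delta (east=+1, north=+1); A at (east=4, north=9).
Therefore A relative to D: (east=4, north=9).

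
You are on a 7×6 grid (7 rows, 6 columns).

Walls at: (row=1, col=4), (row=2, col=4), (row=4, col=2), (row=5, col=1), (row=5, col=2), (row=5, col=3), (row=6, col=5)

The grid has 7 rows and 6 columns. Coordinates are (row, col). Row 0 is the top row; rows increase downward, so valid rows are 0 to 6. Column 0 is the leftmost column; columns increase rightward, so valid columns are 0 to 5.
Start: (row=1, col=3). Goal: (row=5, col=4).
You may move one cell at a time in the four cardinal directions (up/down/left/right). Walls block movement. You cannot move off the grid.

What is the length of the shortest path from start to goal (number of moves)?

BFS from (row=1, col=3) until reaching (row=5, col=4):
  Distance 0: (row=1, col=3)
  Distance 1: (row=0, col=3), (row=1, col=2), (row=2, col=3)
  Distance 2: (row=0, col=2), (row=0, col=4), (row=1, col=1), (row=2, col=2), (row=3, col=3)
  Distance 3: (row=0, col=1), (row=0, col=5), (row=1, col=0), (row=2, col=1), (row=3, col=2), (row=3, col=4), (row=4, col=3)
  Distance 4: (row=0, col=0), (row=1, col=5), (row=2, col=0), (row=3, col=1), (row=3, col=5), (row=4, col=4)
  Distance 5: (row=2, col=5), (row=3, col=0), (row=4, col=1), (row=4, col=5), (row=5, col=4)  <- goal reached here
One shortest path (5 moves): (row=1, col=3) -> (row=2, col=3) -> (row=3, col=3) -> (row=3, col=4) -> (row=4, col=4) -> (row=5, col=4)

Answer: Shortest path length: 5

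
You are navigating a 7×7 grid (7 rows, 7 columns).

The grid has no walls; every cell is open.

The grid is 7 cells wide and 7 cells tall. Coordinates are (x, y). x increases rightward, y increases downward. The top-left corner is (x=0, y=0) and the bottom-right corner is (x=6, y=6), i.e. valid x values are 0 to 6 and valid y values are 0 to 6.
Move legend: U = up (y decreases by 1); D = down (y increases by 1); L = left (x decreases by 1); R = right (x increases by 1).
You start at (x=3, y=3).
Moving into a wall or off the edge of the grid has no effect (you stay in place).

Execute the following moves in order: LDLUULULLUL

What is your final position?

Answer: Final position: (x=0, y=0)

Derivation:
Start: (x=3, y=3)
  L (left): (x=3, y=3) -> (x=2, y=3)
  D (down): (x=2, y=3) -> (x=2, y=4)
  L (left): (x=2, y=4) -> (x=1, y=4)
  U (up): (x=1, y=4) -> (x=1, y=3)
  U (up): (x=1, y=3) -> (x=1, y=2)
  L (left): (x=1, y=2) -> (x=0, y=2)
  U (up): (x=0, y=2) -> (x=0, y=1)
  L (left): blocked, stay at (x=0, y=1)
  L (left): blocked, stay at (x=0, y=1)
  U (up): (x=0, y=1) -> (x=0, y=0)
  L (left): blocked, stay at (x=0, y=0)
Final: (x=0, y=0)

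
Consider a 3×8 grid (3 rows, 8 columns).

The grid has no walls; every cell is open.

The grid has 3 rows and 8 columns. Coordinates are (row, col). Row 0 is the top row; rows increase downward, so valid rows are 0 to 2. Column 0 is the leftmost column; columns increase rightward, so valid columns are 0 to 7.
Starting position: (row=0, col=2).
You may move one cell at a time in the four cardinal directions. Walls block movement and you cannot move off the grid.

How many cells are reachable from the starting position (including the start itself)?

BFS flood-fill from (row=0, col=2):
  Distance 0: (row=0, col=2)
  Distance 1: (row=0, col=1), (row=0, col=3), (row=1, col=2)
  Distance 2: (row=0, col=0), (row=0, col=4), (row=1, col=1), (row=1, col=3), (row=2, col=2)
  Distance 3: (row=0, col=5), (row=1, col=0), (row=1, col=4), (row=2, col=1), (row=2, col=3)
  Distance 4: (row=0, col=6), (row=1, col=5), (row=2, col=0), (row=2, col=4)
  Distance 5: (row=0, col=7), (row=1, col=6), (row=2, col=5)
  Distance 6: (row=1, col=7), (row=2, col=6)
  Distance 7: (row=2, col=7)
Total reachable: 24 (grid has 24 open cells total)

Answer: Reachable cells: 24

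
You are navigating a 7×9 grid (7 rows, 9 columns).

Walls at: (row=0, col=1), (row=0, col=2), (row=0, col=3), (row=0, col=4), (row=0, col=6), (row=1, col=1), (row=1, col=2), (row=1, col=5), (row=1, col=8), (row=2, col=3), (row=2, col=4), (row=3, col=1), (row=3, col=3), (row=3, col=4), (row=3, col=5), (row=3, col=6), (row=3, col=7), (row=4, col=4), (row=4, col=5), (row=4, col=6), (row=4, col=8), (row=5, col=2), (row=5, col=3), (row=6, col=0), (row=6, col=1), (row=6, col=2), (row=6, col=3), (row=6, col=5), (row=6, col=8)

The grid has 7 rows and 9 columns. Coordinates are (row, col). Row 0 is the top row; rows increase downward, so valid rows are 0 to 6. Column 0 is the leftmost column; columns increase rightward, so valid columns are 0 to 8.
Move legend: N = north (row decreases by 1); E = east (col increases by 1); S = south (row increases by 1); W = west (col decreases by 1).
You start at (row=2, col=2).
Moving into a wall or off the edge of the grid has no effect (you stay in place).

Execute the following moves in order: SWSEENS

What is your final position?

Start: (row=2, col=2)
  S (south): (row=2, col=2) -> (row=3, col=2)
  W (west): blocked, stay at (row=3, col=2)
  S (south): (row=3, col=2) -> (row=4, col=2)
  E (east): (row=4, col=2) -> (row=4, col=3)
  E (east): blocked, stay at (row=4, col=3)
  N (north): blocked, stay at (row=4, col=3)
  S (south): blocked, stay at (row=4, col=3)
Final: (row=4, col=3)

Answer: Final position: (row=4, col=3)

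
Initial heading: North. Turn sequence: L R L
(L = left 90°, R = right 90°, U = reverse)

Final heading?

Start: North
  L (left (90° counter-clockwise)) -> West
  R (right (90° clockwise)) -> North
  L (left (90° counter-clockwise)) -> West
Final: West

Answer: Final heading: West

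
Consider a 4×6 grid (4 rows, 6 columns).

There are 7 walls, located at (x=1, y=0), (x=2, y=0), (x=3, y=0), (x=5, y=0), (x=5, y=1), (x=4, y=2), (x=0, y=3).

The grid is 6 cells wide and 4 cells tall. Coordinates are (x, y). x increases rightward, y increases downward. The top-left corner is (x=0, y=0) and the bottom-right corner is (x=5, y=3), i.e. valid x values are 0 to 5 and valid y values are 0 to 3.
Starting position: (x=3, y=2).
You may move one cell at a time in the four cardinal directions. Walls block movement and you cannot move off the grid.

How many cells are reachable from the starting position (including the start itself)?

BFS flood-fill from (x=3, y=2):
  Distance 0: (x=3, y=2)
  Distance 1: (x=3, y=1), (x=2, y=2), (x=3, y=3)
  Distance 2: (x=2, y=1), (x=4, y=1), (x=1, y=2), (x=2, y=3), (x=4, y=3)
  Distance 3: (x=4, y=0), (x=1, y=1), (x=0, y=2), (x=1, y=3), (x=5, y=3)
  Distance 4: (x=0, y=1), (x=5, y=2)
  Distance 5: (x=0, y=0)
Total reachable: 17 (grid has 17 open cells total)

Answer: Reachable cells: 17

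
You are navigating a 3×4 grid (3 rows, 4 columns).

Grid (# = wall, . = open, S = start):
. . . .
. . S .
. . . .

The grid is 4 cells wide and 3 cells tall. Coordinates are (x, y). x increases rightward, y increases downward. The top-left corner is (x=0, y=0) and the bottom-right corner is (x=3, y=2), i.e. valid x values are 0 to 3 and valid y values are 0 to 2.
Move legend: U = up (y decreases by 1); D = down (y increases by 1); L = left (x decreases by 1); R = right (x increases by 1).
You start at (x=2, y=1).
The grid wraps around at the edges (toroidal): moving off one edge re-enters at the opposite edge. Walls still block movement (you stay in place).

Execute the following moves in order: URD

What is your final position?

Answer: Final position: (x=3, y=1)

Derivation:
Start: (x=2, y=1)
  U (up): (x=2, y=1) -> (x=2, y=0)
  R (right): (x=2, y=0) -> (x=3, y=0)
  D (down): (x=3, y=0) -> (x=3, y=1)
Final: (x=3, y=1)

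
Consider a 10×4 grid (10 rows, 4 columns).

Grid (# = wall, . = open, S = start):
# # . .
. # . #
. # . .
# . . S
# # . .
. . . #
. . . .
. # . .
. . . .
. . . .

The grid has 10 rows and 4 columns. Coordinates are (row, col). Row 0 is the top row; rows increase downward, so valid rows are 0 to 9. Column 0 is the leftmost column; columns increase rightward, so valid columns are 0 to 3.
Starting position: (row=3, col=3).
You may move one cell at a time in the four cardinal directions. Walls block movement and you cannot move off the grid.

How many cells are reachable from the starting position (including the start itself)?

BFS flood-fill from (row=3, col=3):
  Distance 0: (row=3, col=3)
  Distance 1: (row=2, col=3), (row=3, col=2), (row=4, col=3)
  Distance 2: (row=2, col=2), (row=3, col=1), (row=4, col=2)
  Distance 3: (row=1, col=2), (row=5, col=2)
  Distance 4: (row=0, col=2), (row=5, col=1), (row=6, col=2)
  Distance 5: (row=0, col=3), (row=5, col=0), (row=6, col=1), (row=6, col=3), (row=7, col=2)
  Distance 6: (row=6, col=0), (row=7, col=3), (row=8, col=2)
  Distance 7: (row=7, col=0), (row=8, col=1), (row=8, col=3), (row=9, col=2)
  Distance 8: (row=8, col=0), (row=9, col=1), (row=9, col=3)
  Distance 9: (row=9, col=0)
Total reachable: 28 (grid has 30 open cells total)

Answer: Reachable cells: 28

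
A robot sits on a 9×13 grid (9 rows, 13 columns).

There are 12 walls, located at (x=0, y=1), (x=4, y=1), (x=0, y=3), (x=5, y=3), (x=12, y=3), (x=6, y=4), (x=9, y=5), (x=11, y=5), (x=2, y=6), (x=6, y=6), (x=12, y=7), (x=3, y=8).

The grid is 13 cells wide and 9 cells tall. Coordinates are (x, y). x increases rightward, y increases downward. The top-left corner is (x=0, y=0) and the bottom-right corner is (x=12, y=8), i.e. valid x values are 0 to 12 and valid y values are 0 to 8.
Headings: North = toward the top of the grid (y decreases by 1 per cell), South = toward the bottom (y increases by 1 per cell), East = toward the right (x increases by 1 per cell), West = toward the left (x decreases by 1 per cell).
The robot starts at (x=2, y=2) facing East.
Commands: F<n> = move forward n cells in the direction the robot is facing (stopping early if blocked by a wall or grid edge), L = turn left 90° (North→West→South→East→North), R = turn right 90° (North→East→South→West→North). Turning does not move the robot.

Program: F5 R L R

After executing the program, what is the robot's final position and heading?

Start: (x=2, y=2), facing East
  F5: move forward 5, now at (x=7, y=2)
  R: turn right, now facing South
  L: turn left, now facing East
  R: turn right, now facing South
Final: (x=7, y=2), facing South

Answer: Final position: (x=7, y=2), facing South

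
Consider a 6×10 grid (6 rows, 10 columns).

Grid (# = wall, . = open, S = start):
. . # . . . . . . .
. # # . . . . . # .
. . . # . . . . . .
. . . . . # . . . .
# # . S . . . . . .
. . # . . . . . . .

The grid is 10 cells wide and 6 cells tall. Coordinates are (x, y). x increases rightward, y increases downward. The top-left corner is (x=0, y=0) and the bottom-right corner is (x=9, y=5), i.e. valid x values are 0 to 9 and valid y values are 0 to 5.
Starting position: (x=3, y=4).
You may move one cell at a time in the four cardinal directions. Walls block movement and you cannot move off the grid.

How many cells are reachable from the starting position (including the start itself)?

BFS flood-fill from (x=3, y=4):
  Distance 0: (x=3, y=4)
  Distance 1: (x=3, y=3), (x=2, y=4), (x=4, y=4), (x=3, y=5)
  Distance 2: (x=2, y=3), (x=4, y=3), (x=5, y=4), (x=4, y=5)
  Distance 3: (x=2, y=2), (x=4, y=2), (x=1, y=3), (x=6, y=4), (x=5, y=5)
  Distance 4: (x=4, y=1), (x=1, y=2), (x=5, y=2), (x=0, y=3), (x=6, y=3), (x=7, y=4), (x=6, y=5)
  Distance 5: (x=4, y=0), (x=3, y=1), (x=5, y=1), (x=0, y=2), (x=6, y=2), (x=7, y=3), (x=8, y=4), (x=7, y=5)
  Distance 6: (x=3, y=0), (x=5, y=0), (x=0, y=1), (x=6, y=1), (x=7, y=2), (x=8, y=3), (x=9, y=4), (x=8, y=5)
  Distance 7: (x=0, y=0), (x=6, y=0), (x=7, y=1), (x=8, y=2), (x=9, y=3), (x=9, y=5)
  Distance 8: (x=1, y=0), (x=7, y=0), (x=9, y=2)
  Distance 9: (x=8, y=0), (x=9, y=1)
  Distance 10: (x=9, y=0)
Total reachable: 49 (grid has 51 open cells total)

Answer: Reachable cells: 49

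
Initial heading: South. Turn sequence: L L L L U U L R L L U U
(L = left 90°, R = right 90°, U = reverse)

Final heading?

Start: South
  L (left (90° counter-clockwise)) -> East
  L (left (90° counter-clockwise)) -> North
  L (left (90° counter-clockwise)) -> West
  L (left (90° counter-clockwise)) -> South
  U (U-turn (180°)) -> North
  U (U-turn (180°)) -> South
  L (left (90° counter-clockwise)) -> East
  R (right (90° clockwise)) -> South
  L (left (90° counter-clockwise)) -> East
  L (left (90° counter-clockwise)) -> North
  U (U-turn (180°)) -> South
  U (U-turn (180°)) -> North
Final: North

Answer: Final heading: North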